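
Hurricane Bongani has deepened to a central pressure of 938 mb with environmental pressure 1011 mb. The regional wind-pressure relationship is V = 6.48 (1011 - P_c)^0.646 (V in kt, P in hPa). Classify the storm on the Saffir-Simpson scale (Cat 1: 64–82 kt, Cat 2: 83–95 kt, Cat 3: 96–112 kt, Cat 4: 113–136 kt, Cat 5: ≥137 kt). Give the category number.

3

ΔP = 1011 − 938 = 73 mb.
V ≈ 6.48 × 73^0.646 = 6.48 × 15.98 ≈ 104 kt.
104 kt falls in the Category 3 band.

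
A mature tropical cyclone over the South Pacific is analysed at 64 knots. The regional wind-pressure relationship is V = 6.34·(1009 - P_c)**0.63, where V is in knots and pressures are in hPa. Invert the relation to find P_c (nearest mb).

ΔP = (V / 6.34)^(1/0.63) = (64/6.34)^1.587.
64/6.34 = 10.095; 10.095^1.587 ≈ 39.25 mb.
P_c = 1009 − 39.25 = 969.75 ≈ 970 mb.

970 mb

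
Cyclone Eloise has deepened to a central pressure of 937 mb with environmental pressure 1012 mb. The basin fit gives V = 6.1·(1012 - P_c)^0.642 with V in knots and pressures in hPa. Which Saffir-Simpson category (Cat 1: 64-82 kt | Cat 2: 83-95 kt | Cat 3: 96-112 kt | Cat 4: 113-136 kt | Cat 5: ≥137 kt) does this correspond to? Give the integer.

ΔP = 1012 − 937 = 75 mb.
V ≈ 6.1 × 75^0.642 = 6.1 × 15.99 ≈ 98 kt.
98 kt falls in the Category 3 band.

3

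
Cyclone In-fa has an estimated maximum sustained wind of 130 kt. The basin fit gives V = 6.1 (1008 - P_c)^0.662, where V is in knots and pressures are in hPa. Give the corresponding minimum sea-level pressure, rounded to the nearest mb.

ΔP = (V / 6.1)^(1/0.662) = (130/6.1)^1.511.
130/6.1 = 21.311; 21.311^1.511 ≈ 101.62 mb.
P_c = 1008 − 101.62 = 906.38 ≈ 906 mb.

906 mb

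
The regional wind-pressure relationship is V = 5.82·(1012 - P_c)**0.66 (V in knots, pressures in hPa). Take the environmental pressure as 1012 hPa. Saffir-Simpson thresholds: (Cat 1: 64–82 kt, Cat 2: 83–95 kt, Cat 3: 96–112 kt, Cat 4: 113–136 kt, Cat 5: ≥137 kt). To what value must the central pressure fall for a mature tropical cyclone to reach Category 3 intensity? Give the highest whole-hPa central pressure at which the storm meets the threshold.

Category 3 begins at V = 96 kt.
Required ΔP = (96/5.82)^(1/0.66) = 16.495^1.515 ≈ 69.90 hPa.
P_c ≤ 1012 − 69.90 = 942.10, so the highest integer P_c is 942 hPa.

942 hPa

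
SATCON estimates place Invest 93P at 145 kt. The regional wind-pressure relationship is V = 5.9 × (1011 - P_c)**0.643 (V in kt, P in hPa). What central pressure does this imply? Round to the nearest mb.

ΔP = (V / 5.9)^(1/0.643) = (145/5.9)^1.555.
145/5.9 = 24.576; 24.576^1.555 ≈ 145.39 mb.
P_c = 1011 − 145.39 = 865.61 ≈ 866 mb.

866 mb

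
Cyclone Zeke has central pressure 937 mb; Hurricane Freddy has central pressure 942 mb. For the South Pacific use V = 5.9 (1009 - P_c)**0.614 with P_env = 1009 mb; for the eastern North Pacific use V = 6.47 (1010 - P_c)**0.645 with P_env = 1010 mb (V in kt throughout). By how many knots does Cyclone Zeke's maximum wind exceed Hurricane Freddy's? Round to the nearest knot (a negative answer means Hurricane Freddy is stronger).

-17 kt

Cyclone Zeke: ΔP = 72; V ≈ 5.9 × 72^0.614 ≈ 81.52 kt.
Hurricane Freddy: ΔP = 68; V ≈ 6.47 × 68^0.645 ≈ 98.37 kt.
Difference ≈ 81.52 − 98.37 = -16.85 → -17 kt.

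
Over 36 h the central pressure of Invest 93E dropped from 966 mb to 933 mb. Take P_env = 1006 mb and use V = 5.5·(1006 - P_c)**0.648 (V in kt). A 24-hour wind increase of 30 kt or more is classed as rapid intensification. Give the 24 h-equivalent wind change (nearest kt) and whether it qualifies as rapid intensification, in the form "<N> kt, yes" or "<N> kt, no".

V₁: ΔP = 40, V ≈ 5.5 × 40^0.648 ≈ 60.05 kt.
V₂: ΔP = 73, V ≈ 5.5 × 73^0.648 ≈ 88.67 kt.
ΔV over 36 h = 28.62 kt → 24 h equivalent = 28.62 × 24/36 ≈ 19.08 kt.
19 kt < 30 kt ⇒ not rapid intensification.

19 kt, no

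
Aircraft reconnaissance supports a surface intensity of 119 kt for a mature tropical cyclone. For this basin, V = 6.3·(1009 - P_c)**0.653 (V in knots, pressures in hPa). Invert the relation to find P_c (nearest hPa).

ΔP = (V / 6.3)^(1/0.653) = (119/6.3)^1.531.
119/6.3 = 18.889; 18.889^1.531 ≈ 90.03 hPa.
P_c = 1009 − 90.03 = 918.97 ≈ 919 hPa.

919 hPa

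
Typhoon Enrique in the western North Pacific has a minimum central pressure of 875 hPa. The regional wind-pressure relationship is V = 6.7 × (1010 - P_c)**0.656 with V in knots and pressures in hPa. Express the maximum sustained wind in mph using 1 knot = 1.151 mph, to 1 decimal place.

192.6 mph

ΔP = 1010 − 875 = 135 hPa.
V ≈ 6.7 × 135^0.656 = 6.7 × 24.975 ≈ 167.330 kt.
167.330 × 1.151 ≈ 192.60 mph → 192.6 mph.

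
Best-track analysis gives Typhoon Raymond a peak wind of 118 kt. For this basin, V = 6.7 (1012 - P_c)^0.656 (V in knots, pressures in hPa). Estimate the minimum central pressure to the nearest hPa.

933 hPa

ΔP = (V / 6.7)^(1/0.656) = (118/6.7)^1.524.
118/6.7 = 17.612; 17.612^1.524 ≈ 79.27 hPa.
P_c = 1012 − 79.27 = 932.73 ≈ 933 hPa.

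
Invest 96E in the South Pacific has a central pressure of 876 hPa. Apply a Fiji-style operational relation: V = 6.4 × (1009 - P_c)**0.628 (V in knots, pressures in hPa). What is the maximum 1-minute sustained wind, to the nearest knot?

138 kt

ΔP = 1009 − 876 = 133 hPa.
133^0.628 ≈ 21.566.
V ≈ 6.4 × 21.566 ≈ 138.0 kt.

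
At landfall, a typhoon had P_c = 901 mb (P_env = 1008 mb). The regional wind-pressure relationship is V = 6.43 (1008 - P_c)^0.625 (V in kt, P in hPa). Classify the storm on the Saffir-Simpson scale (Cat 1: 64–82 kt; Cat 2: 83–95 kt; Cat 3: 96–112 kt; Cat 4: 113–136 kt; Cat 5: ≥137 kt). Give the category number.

ΔP = 1008 − 901 = 107 mb.
V ≈ 6.43 × 107^0.625 = 6.43 × 18.55 ≈ 119 kt.
119 kt falls in the Category 4 band.

4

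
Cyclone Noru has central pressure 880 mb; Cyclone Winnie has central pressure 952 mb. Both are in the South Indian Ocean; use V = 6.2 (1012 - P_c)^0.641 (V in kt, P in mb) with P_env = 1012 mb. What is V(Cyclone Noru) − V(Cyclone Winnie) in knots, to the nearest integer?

Cyclone Noru: ΔP = 132; V ≈ 6.2 × 132^0.641 ≈ 141.80 kt.
Cyclone Winnie: ΔP = 60; V ≈ 6.2 × 60^0.641 ≈ 85.54 kt.
Difference ≈ 141.80 − 85.54 = 56.26 → 56 kt.

56 kt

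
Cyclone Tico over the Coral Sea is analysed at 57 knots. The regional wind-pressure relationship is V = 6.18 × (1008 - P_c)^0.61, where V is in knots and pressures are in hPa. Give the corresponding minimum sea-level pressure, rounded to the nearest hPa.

970 hPa

ΔP = (V / 6.18)^(1/0.61) = (57/6.18)^1.639.
57/6.18 = 9.223; 9.223^1.639 ≈ 38.18 hPa.
P_c = 1008 − 38.18 = 969.82 ≈ 970 hPa.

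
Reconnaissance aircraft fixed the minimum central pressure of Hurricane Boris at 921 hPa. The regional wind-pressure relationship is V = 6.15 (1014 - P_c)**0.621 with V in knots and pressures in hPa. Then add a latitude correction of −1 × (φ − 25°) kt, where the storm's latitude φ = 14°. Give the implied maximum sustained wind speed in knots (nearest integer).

114 kt

ΔP = 1014 − 921 = 93 hPa.
93^0.621 ≈ 16.689.
V ≈ 6.15 × 16.689 ≈ 102.6 kt.
Latitude correction: −1 × (14 − 25) = 11 kt.
Corrected V ≈ 113.6 kt → 114 kt.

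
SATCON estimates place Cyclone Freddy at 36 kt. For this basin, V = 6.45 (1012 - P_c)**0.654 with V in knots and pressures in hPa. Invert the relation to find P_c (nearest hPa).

ΔP = (V / 6.45)^(1/0.654) = (36/6.45)^1.529.
36/6.45 = 5.581; 5.581^1.529 ≈ 13.86 hPa.
P_c = 1012 − 13.86 = 998.14 ≈ 998 hPa.

998 hPa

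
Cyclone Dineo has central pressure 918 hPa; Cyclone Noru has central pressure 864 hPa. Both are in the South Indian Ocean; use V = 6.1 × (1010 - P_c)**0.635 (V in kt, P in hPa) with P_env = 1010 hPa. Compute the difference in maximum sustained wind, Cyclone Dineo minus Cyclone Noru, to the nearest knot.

Cyclone Dineo: ΔP = 92; V ≈ 6.1 × 92^0.635 ≈ 107.73 kt.
Cyclone Noru: ΔP = 146; V ≈ 6.1 × 146^0.635 ≈ 144.44 kt.
Difference ≈ 107.73 − 144.44 = -36.71 → -37 kt.

-37 kt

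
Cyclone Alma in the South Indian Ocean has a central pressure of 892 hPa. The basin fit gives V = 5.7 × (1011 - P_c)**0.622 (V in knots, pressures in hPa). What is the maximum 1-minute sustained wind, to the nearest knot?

ΔP = 1011 − 892 = 119 hPa.
119^0.622 ≈ 19.543.
V ≈ 5.7 × 19.543 ≈ 111.4 kt.

111 kt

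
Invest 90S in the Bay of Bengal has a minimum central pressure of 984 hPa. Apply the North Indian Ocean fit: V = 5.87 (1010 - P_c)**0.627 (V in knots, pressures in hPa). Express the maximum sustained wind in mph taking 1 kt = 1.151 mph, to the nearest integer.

ΔP = 1010 − 984 = 26 hPa.
V ≈ 5.87 × 26^0.627 = 5.87 × 7.712 ≈ 45.272 kt.
45.272 × 1.151 ≈ 52.11 mph → 52 mph.

52 mph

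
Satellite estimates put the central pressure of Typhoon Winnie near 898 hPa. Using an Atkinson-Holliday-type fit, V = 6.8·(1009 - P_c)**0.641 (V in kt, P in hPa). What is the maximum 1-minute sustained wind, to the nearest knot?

ΔP = 1009 − 898 = 111 hPa.
111^0.641 ≈ 20.467.
V ≈ 6.8 × 20.467 ≈ 139.2 kt.

139 kt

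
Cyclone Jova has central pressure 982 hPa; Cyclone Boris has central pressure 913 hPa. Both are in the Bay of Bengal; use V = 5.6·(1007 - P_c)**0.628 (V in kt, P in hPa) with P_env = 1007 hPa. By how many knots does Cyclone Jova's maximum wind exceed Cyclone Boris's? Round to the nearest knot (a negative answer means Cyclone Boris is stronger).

Cyclone Jova: ΔP = 25; V ≈ 5.6 × 25^0.628 ≈ 42.28 kt.
Cyclone Boris: ΔP = 94; V ≈ 5.6 × 94^0.628 ≈ 97.12 kt.
Difference ≈ 42.28 − 97.12 = -54.84 → -55 kt.

-55 kt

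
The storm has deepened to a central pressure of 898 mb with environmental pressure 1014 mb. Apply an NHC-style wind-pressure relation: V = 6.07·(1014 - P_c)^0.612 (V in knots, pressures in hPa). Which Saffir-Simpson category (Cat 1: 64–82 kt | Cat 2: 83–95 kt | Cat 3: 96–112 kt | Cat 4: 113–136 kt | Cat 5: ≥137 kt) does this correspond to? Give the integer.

ΔP = 1014 − 898 = 116 mb.
V ≈ 6.07 × 116^0.612 = 6.07 × 18.34 ≈ 111 kt.
111 kt falls in the Category 3 band.

3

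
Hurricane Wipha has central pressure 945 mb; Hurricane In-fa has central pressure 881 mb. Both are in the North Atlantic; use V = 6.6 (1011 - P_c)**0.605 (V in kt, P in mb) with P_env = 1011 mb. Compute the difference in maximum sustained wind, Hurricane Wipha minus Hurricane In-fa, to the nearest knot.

Hurricane Wipha: ΔP = 66; V ≈ 6.6 × 66^0.605 ≈ 83.25 kt.
Hurricane In-fa: ΔP = 130; V ≈ 6.6 × 130^0.605 ≈ 125.45 kt.
Difference ≈ 83.25 − 125.45 = -42.20 → -42 kt.

-42 kt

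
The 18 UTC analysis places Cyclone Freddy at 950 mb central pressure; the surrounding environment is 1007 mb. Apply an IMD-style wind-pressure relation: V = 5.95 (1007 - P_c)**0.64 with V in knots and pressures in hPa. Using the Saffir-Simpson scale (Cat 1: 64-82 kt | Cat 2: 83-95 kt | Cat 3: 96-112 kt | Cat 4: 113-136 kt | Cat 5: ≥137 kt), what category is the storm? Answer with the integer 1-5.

ΔP = 1007 − 950 = 57 mb.
V ≈ 5.95 × 57^0.64 = 5.95 × 13.30 ≈ 79 kt.
79 kt falls in the Category 1 band.

1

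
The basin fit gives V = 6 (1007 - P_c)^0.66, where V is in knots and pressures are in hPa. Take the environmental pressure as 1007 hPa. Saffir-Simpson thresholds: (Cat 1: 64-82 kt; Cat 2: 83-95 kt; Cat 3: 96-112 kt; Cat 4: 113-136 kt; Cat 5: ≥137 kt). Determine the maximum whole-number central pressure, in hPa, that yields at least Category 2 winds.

953 hPa

Category 2 begins at V = 83 kt.
Required ΔP = (83/6)^(1/0.66) = 13.833^1.515 ≈ 53.54 hPa.
P_c ≤ 1007 − 53.54 = 953.46, so the highest integer P_c is 953 hPa.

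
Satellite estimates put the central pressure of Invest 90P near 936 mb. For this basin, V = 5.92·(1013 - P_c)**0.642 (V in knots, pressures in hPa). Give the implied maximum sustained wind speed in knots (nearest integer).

96 kt

ΔP = 1013 − 936 = 77 mb.
77^0.642 ≈ 16.260.
V ≈ 5.92 × 16.260 ≈ 96.3 kt.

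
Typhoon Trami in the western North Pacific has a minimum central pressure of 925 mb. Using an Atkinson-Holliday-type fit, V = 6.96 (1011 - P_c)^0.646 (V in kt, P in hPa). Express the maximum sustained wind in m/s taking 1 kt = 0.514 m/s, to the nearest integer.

64 m/s

ΔP = 1011 − 925 = 86 mb.
V ≈ 6.96 × 86^0.646 = 6.96 × 17.770 ≈ 123.679 kt.
123.679 × 0.514 ≈ 63.57 m/s → 64 m/s.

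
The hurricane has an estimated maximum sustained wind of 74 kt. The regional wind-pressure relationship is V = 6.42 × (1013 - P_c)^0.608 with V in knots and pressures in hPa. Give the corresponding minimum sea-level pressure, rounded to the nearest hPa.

ΔP = (V / 6.42)^(1/0.608) = (74/6.42)^1.645.
74/6.42 = 11.526; 11.526^1.645 ≈ 55.75 hPa.
P_c = 1013 − 55.75 = 957.25 ≈ 957 hPa.

957 hPa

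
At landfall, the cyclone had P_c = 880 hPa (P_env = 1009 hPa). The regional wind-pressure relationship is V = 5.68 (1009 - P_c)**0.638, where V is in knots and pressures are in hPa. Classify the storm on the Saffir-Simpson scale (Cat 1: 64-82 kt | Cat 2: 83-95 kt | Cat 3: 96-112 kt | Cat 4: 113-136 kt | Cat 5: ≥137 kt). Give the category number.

4

ΔP = 1009 − 880 = 129 hPa.
V ≈ 5.68 × 129^0.638 = 5.68 × 22.21 ≈ 126 kt.
126 kt falls in the Category 4 band.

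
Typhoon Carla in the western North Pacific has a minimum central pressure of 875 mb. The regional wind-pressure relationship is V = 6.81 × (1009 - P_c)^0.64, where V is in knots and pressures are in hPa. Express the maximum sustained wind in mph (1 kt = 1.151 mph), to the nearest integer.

ΔP = 1009 − 875 = 134 mb.
V ≈ 6.81 × 134^0.64 = 6.81 × 22.980 ≈ 156.493 kt.
156.493 × 1.151 ≈ 180.12 mph → 180 mph.

180 mph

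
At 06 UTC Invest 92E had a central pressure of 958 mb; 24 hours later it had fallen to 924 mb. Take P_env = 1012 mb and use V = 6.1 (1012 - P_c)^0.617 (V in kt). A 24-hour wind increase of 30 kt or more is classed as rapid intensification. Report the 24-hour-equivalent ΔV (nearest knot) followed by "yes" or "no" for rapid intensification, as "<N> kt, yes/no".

25 kt, no

V₁: ΔP = 54, V ≈ 6.1 × 54^0.617 ≈ 71.49 kt.
V₂: ΔP = 88, V ≈ 6.1 × 88^0.617 ≈ 96.62 kt.
ΔV over 24 h = 25.13 kt → 24 h equivalent = 25.13 × 24/24 ≈ 25.13 kt.
25 kt < 30 kt ⇒ not rapid intensification.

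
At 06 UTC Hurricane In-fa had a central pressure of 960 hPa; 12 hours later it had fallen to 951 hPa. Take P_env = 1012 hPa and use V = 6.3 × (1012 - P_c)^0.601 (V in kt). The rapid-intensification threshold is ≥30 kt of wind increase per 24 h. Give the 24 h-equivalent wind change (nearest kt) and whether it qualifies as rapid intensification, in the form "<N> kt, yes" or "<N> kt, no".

V₁: ΔP = 52, V ≈ 6.3 × 52^0.601 ≈ 67.71 kt.
V₂: ΔP = 61, V ≈ 6.3 × 61^0.601 ≈ 74.53 kt.
ΔV over 12 h = 6.82 kt → 24 h equivalent = 6.82 × 24/12 ≈ 13.64 kt.
14 kt < 30 kt ⇒ not rapid intensification.

14 kt, no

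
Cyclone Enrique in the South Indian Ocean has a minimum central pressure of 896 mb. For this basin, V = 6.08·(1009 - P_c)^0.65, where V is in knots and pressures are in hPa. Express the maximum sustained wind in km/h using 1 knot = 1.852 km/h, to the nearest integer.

243 km/h

ΔP = 1009 − 896 = 113 mb.
V ≈ 6.08 × 113^0.65 = 6.08 × 21.602 ≈ 131.342 kt.
131.342 × 1.852 ≈ 243.25 km/h → 243 km/h.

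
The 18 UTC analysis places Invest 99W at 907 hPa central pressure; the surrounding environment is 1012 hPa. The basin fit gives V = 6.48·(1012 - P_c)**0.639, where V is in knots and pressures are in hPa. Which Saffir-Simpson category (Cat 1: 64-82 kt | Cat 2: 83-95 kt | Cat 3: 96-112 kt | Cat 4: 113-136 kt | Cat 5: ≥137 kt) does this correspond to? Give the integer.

4

ΔP = 1012 − 907 = 105 hPa.
V ≈ 6.48 × 105^0.639 = 6.48 × 19.57 ≈ 127 kt.
127 kt falls in the Category 4 band.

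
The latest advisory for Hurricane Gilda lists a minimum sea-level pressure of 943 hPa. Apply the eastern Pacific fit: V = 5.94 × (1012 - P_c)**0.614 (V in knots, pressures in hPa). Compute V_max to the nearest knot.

ΔP = 1012 − 943 = 69 hPa.
69^0.614 ≈ 13.460.
V ≈ 5.94 × 13.460 ≈ 80.0 kt.

80 kt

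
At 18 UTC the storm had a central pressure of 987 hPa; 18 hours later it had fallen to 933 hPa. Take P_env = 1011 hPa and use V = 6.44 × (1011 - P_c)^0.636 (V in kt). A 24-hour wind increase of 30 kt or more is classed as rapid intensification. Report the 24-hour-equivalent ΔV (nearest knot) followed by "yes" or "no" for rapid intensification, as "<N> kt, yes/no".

V₁: ΔP = 24, V ≈ 6.44 × 24^0.636 ≈ 48.61 kt.
V₂: ΔP = 78, V ≈ 6.44 × 78^0.636 ≈ 102.86 kt.
ΔV over 18 h = 54.25 kt → 24 h equivalent = 54.25 × 24/18 ≈ 72.33 kt.
72 kt ≥ 30 kt ⇒ rapid intensification.

72 kt, yes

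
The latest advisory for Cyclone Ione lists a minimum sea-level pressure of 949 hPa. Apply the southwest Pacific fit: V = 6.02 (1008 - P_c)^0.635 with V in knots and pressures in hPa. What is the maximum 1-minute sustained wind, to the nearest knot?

80 kt

ΔP = 1008 − 949 = 59 hPa.
59^0.635 ≈ 13.320.
V ≈ 6.02 × 13.320 ≈ 80.2 kt.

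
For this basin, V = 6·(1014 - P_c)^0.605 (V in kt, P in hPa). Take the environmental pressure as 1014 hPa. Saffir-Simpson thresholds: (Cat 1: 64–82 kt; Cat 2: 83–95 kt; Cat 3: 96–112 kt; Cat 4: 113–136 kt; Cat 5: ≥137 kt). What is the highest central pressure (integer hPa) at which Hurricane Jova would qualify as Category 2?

Category 2 begins at V = 83 kt.
Required ΔP = (83/6)^(1/0.605) = 13.833^1.653 ≈ 76.88 hPa.
P_c ≤ 1014 − 76.88 = 937.12, so the highest integer P_c is 937 hPa.

937 hPa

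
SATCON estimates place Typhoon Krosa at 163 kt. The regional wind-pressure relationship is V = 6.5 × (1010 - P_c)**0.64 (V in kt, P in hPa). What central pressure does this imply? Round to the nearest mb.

ΔP = (V / 6.5)^(1/0.64) = (163/6.5)^1.562.
163/6.5 = 25.077; 25.077^1.562 ≈ 153.59 mb.
P_c = 1010 − 153.59 = 856.41 ≈ 856 mb.

856 mb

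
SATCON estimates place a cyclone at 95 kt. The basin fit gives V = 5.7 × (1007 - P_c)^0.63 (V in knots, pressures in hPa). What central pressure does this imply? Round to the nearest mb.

920 mb

ΔP = (V / 5.7)^(1/0.63) = (95/5.7)^1.587.
95/5.7 = 16.667; 16.667^1.587 ≈ 86.98 mb.
P_c = 1007 − 86.98 = 920.02 ≈ 920 mb.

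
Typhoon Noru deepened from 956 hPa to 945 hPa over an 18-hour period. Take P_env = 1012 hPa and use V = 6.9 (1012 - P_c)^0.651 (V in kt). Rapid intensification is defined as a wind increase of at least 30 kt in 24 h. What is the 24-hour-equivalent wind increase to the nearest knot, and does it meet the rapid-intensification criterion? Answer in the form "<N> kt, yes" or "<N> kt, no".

16 kt, no

V₁: ΔP = 56, V ≈ 6.9 × 56^0.651 ≈ 94.82 kt.
V₂: ΔP = 67, V ≈ 6.9 × 67^0.651 ≈ 106.57 kt.
ΔV over 18 h = 11.75 kt → 24 h equivalent = 11.75 × 24/18 ≈ 15.67 kt.
16 kt < 30 kt ⇒ not rapid intensification.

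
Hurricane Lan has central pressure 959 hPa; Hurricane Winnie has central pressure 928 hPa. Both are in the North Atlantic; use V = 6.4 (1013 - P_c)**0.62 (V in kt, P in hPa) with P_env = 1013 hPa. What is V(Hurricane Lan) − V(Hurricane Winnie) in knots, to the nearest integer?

Hurricane Lan: ΔP = 54; V ≈ 6.4 × 54^0.62 ≈ 75.90 kt.
Hurricane Winnie: ΔP = 85; V ≈ 6.4 × 85^0.62 ≈ 100.56 kt.
Difference ≈ 75.90 − 100.56 = -24.66 → -25 kt.

-25 kt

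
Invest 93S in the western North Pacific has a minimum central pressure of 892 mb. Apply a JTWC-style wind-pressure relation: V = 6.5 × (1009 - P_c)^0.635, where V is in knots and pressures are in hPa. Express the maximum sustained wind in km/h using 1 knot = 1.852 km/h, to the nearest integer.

ΔP = 1009 − 892 = 117 mb.
V ≈ 6.5 × 117^0.635 = 6.5 × 20.573 ≈ 133.725 kt.
133.725 × 1.852 ≈ 247.66 km/h → 248 km/h.

248 km/h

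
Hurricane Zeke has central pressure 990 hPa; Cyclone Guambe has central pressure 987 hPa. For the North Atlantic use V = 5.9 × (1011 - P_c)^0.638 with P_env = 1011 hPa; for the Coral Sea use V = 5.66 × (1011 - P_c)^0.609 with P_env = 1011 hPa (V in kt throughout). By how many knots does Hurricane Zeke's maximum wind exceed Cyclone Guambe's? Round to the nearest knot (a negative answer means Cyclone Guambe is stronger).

Hurricane Zeke: ΔP = 21; V ≈ 5.9 × 21^0.638 ≈ 41.16 kt.
Cyclone Guambe: ΔP = 24; V ≈ 5.66 × 24^0.609 ≈ 39.21 kt.
Difference ≈ 41.16 − 39.21 = 1.95 → 2 kt.

2 kt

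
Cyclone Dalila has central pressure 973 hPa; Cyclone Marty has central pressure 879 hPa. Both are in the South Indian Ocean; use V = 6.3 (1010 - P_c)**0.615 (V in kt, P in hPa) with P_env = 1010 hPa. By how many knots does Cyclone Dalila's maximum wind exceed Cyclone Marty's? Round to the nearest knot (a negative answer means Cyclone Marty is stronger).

Cyclone Dalila: ΔP = 37; V ≈ 6.3 × 37^0.615 ≈ 58.05 kt.
Cyclone Marty: ΔP = 131; V ≈ 6.3 × 131^0.615 ≈ 126.32 kt.
Difference ≈ 58.05 − 126.32 = -68.27 → -68 kt.

-68 kt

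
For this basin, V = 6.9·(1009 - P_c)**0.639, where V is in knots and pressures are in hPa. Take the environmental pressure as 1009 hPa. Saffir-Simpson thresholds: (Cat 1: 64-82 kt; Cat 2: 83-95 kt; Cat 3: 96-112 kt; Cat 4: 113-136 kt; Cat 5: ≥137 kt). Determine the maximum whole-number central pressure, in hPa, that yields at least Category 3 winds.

Category 3 begins at V = 96 kt.
Required ΔP = (96/6.9)^(1/0.639) = 13.913^1.565 ≈ 61.57 hPa.
P_c ≤ 1009 − 61.57 = 947.43, so the highest integer P_c is 947 hPa.

947 hPa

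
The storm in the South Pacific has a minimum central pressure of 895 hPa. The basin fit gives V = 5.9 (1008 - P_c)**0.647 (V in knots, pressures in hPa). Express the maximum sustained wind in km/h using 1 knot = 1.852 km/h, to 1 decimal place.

ΔP = 1008 − 895 = 113 hPa.
V ≈ 5.9 × 113^0.647 = 5.9 × 21.298 ≈ 125.659 kt.
125.659 × 1.852 ≈ 232.72 km/h → 232.7 km/h.

232.7 km/h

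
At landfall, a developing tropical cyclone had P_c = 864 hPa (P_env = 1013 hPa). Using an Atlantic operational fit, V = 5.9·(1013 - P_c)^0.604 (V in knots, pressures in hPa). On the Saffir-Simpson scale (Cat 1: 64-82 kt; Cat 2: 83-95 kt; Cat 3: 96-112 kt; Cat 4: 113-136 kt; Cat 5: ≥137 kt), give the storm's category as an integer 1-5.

4

ΔP = 1013 − 864 = 149 hPa.
V ≈ 5.9 × 149^0.604 = 5.9 × 20.54 ≈ 121 kt.
121 kt falls in the Category 4 band.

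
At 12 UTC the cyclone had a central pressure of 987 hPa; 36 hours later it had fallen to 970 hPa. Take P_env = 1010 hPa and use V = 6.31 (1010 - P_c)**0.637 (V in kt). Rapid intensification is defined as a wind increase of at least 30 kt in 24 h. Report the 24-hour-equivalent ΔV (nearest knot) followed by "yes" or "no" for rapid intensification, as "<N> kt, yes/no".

V₁: ΔP = 23, V ≈ 6.31 × 23^0.637 ≈ 46.50 kt.
V₂: ΔP = 40, V ≈ 6.31 × 40^0.637 ≈ 66.15 kt.
ΔV over 36 h = 19.65 kt → 24 h equivalent = 19.65 × 24/36 ≈ 13.10 kt.
13 kt < 30 kt ⇒ not rapid intensification.

13 kt, no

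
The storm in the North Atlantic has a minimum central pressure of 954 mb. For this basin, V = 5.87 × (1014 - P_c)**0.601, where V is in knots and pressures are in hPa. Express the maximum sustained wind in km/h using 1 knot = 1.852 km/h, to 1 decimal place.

127.3 km/h

ΔP = 1014 − 954 = 60 mb.
V ≈ 5.87 × 60^0.601 = 5.87 × 11.713 ≈ 68.755 kt.
68.755 × 1.852 ≈ 127.34 km/h → 127.3 km/h.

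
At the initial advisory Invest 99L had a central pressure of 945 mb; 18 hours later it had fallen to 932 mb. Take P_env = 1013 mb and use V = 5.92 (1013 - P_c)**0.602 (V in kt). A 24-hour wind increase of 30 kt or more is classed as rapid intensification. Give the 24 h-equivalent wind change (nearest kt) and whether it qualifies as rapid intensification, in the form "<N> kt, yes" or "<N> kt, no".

V₁: ΔP = 68, V ≈ 5.92 × 68^0.602 ≈ 75.07 kt.
V₂: ΔP = 81, V ≈ 5.92 × 81^0.602 ≈ 83.41 kt.
ΔV over 18 h = 8.34 kt → 24 h equivalent = 8.34 × 24/18 ≈ 11.12 kt.
11 kt < 30 kt ⇒ not rapid intensification.

11 kt, no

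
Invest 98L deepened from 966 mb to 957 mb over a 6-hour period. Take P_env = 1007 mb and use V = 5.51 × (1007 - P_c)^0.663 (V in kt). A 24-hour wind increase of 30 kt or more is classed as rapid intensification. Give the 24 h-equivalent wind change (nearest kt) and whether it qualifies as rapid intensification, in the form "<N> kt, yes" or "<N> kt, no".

V₁: ΔP = 41, V ≈ 5.51 × 41^0.663 ≈ 64.63 kt.
V₂: ΔP = 50, V ≈ 5.51 × 50^0.663 ≈ 73.72 kt.
ΔV over 6 h = 9.09 kt → 24 h equivalent = 9.09 × 24/6 ≈ 36.36 kt.
36 kt ≥ 30 kt ⇒ rapid intensification.

36 kt, yes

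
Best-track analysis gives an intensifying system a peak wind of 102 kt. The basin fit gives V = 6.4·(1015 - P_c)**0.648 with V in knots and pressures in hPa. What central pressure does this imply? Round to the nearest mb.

ΔP = (V / 6.4)^(1/0.648) = (102/6.4)^1.543.
102/6.4 = 15.938; 15.938^1.543 ≈ 71.71 mb.
P_c = 1015 − 71.71 = 943.29 ≈ 943 mb.

943 mb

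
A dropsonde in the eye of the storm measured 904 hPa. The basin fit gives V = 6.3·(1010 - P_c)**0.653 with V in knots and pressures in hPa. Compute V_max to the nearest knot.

ΔP = 1010 − 904 = 106 hPa.
106^0.653 ≈ 21.015.
V ≈ 6.3 × 21.015 ≈ 132.4 kt.

132 kt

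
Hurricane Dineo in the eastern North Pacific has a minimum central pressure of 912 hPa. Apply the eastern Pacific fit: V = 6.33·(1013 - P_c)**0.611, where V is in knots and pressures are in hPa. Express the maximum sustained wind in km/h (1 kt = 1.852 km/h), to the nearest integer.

ΔP = 1013 − 912 = 101 hPa.
V ≈ 6.33 × 101^0.611 = 6.33 × 16.774 ≈ 106.180 kt.
106.180 × 1.852 ≈ 196.65 km/h → 197 km/h.

197 km/h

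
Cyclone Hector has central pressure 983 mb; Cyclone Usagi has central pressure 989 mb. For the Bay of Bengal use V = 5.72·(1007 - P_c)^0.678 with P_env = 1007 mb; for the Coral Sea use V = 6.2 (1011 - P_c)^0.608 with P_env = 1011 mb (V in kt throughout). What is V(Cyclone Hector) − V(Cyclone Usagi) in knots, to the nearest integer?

Cyclone Hector: ΔP = 24; V ≈ 5.72 × 24^0.678 ≈ 49.34 kt.
Cyclone Usagi: ΔP = 22; V ≈ 6.2 × 22^0.608 ≈ 40.61 kt.
Difference ≈ 49.34 − 40.61 = 8.73 → 9 kt.

9 kt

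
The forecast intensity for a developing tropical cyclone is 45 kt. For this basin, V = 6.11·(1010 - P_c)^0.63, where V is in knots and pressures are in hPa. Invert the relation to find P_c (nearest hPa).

986 hPa

ΔP = (V / 6.11)^(1/0.63) = (45/6.11)^1.587.
45/6.11 = 7.365; 7.365^1.587 ≈ 23.79 hPa.
P_c = 1010 − 23.79 = 986.21 ≈ 986 hPa.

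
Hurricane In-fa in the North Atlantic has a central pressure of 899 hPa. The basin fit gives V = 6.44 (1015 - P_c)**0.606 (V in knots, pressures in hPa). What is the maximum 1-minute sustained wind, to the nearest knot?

ΔP = 1015 − 899 = 116 hPa.
116^0.606 ≈ 17.826.
V ≈ 6.44 × 17.826 ≈ 114.8 kt.

115 kt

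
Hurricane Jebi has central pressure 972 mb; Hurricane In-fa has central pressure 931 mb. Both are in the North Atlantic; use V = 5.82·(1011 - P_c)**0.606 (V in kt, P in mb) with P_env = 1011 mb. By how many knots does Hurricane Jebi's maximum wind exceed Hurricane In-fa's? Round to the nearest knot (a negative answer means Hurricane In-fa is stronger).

Hurricane Jebi: ΔP = 39; V ≈ 5.82 × 39^0.606 ≈ 53.59 kt.
Hurricane In-fa: ΔP = 80; V ≈ 5.82 × 80^0.606 ≈ 82.83 kt.
Difference ≈ 53.59 − 82.83 = -29.24 → -29 kt.

-29 kt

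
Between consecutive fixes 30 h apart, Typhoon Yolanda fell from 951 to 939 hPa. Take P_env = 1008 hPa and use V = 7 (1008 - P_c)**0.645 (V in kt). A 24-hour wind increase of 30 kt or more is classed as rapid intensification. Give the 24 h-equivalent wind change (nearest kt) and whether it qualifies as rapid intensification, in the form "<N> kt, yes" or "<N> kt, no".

10 kt, no

V₁: ΔP = 57, V ≈ 7 × 57^0.645 ≈ 94.98 kt.
V₂: ΔP = 69, V ≈ 7 × 69^0.645 ≈ 107.44 kt.
ΔV over 30 h = 12.46 kt → 24 h equivalent = 12.46 × 24/30 ≈ 9.97 kt.
10 kt < 30 kt ⇒ not rapid intensification.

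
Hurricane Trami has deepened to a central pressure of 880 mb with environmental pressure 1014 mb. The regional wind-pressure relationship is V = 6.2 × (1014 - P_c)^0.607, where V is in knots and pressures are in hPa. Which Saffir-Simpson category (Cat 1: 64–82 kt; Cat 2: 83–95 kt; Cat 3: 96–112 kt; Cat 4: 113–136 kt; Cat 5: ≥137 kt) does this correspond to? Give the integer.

4

ΔP = 1014 − 880 = 134 mb.
V ≈ 6.2 × 134^0.607 = 6.2 × 19.55 ≈ 121 kt.
121 kt falls in the Category 4 band.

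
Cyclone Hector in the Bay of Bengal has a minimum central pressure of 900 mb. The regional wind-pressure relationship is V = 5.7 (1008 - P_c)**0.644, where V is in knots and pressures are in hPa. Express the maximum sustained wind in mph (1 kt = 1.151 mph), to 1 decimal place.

133.8 mph

ΔP = 1008 − 900 = 108 mb.
V ≈ 5.7 × 108^0.644 = 5.7 × 20.395 ≈ 116.252 kt.
116.252 × 1.151 ≈ 133.81 mph → 133.8 mph.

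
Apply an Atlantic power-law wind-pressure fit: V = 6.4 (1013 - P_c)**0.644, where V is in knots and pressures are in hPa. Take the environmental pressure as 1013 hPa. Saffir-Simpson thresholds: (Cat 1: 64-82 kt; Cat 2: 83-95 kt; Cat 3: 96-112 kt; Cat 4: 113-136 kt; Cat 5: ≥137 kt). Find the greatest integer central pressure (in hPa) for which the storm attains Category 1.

977 hPa

Category 1 begins at V = 64 kt.
Required ΔP = (64/6.4)^(1/0.644) = 10.000^1.553 ≈ 35.71 hPa.
P_c ≤ 1013 − 35.71 = 977.29, so the highest integer P_c is 977 hPa.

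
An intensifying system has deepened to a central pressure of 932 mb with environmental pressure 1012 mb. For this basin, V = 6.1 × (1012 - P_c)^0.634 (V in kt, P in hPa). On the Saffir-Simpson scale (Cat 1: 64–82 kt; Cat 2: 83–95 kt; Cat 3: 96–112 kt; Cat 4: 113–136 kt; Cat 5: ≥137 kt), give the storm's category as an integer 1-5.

3

ΔP = 1012 − 932 = 80 mb.
V ≈ 6.1 × 80^0.634 = 6.1 × 16.09 ≈ 98 kt.
98 kt falls in the Category 3 band.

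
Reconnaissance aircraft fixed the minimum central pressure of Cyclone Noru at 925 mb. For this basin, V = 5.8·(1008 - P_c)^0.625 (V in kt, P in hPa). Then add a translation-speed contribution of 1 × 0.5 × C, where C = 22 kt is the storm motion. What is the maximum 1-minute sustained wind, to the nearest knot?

103 kt

ΔP = 1008 − 925 = 83 mb.
83^0.625 ≈ 15.828.
V ≈ 5.8 × 15.828 ≈ 91.8 kt.
Translation term: 1 × 0.5 × 22 = 11 kt.
Corrected V ≈ 102.8 kt → 103 kt.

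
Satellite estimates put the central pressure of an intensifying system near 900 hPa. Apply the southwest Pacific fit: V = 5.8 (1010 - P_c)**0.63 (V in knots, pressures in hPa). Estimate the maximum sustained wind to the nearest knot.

ΔP = 1010 − 900 = 110 hPa.
110^0.63 ≈ 19.323.
V ≈ 5.8 × 19.323 ≈ 112.1 kt.

112 kt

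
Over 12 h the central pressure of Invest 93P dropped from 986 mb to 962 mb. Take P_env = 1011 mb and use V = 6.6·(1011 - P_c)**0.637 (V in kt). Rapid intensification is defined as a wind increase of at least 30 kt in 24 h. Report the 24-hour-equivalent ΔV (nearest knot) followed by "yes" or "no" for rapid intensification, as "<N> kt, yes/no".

55 kt, yes

V₁: ΔP = 25, V ≈ 6.6 × 25^0.637 ≈ 51.29 kt.
V₂: ΔP = 49, V ≈ 6.6 × 49^0.637 ≈ 78.74 kt.
ΔV over 12 h = 27.45 kt → 24 h equivalent = 27.45 × 24/12 ≈ 54.90 kt.
55 kt ≥ 30 kt ⇒ rapid intensification.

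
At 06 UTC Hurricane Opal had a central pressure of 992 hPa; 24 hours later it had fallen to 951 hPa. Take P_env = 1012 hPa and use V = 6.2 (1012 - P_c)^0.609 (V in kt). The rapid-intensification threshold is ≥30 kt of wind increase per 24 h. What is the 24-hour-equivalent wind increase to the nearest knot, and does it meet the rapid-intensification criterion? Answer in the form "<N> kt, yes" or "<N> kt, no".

37 kt, yes

V₁: ΔP = 20, V ≈ 6.2 × 20^0.609 ≈ 38.43 kt.
V₂: ΔP = 61, V ≈ 6.2 × 61^0.609 ≈ 75.80 kt.
ΔV over 24 h = 37.37 kt → 24 h equivalent = 37.37 × 24/24 ≈ 37.37 kt.
37 kt ≥ 30 kt ⇒ rapid intensification.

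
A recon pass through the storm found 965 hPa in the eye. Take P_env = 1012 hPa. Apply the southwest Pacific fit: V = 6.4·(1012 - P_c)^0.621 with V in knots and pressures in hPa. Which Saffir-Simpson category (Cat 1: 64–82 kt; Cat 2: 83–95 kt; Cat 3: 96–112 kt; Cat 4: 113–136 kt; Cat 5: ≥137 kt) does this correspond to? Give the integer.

ΔP = 1012 − 965 = 47 hPa.
V ≈ 6.4 × 47^0.621 = 6.4 × 10.92 ≈ 70 kt.
70 kt falls in the Category 1 band.

1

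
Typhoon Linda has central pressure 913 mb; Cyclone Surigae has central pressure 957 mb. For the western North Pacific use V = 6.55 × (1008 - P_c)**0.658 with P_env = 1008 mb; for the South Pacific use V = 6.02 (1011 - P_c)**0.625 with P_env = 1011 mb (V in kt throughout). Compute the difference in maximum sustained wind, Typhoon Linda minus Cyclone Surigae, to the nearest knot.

Typhoon Linda: ΔP = 95; V ≈ 6.55 × 95^0.658 ≈ 131.09 kt.
Cyclone Surigae: ΔP = 54; V ≈ 6.02 × 54^0.625 ≈ 72.84 kt.
Difference ≈ 131.09 − 72.84 = 58.25 → 58 kt.

58 kt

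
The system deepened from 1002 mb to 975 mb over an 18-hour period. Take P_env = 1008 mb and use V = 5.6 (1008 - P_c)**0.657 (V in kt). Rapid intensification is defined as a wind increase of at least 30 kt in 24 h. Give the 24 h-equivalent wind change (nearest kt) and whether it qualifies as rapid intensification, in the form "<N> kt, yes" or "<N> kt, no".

V₁: ΔP = 6, V ≈ 5.6 × 6^0.657 ≈ 18.17 kt.
V₂: ΔP = 33, V ≈ 5.6 × 33^0.657 ≈ 55.70 kt.
ΔV over 18 h = 37.53 kt → 24 h equivalent = 37.53 × 24/18 ≈ 50.04 kt.
50 kt ≥ 30 kt ⇒ rapid intensification.

50 kt, yes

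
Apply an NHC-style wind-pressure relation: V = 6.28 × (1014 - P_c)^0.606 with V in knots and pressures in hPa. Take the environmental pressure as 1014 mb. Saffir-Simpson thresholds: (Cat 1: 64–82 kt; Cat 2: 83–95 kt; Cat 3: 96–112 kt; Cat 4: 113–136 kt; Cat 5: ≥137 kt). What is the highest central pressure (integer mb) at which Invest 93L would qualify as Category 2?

943 mb

Category 2 begins at V = 83 kt.
Required ΔP = (83/6.28)^(1/0.606) = 13.217^1.650 ≈ 70.80 mb.
P_c ≤ 1014 − 70.80 = 943.20, so the highest integer P_c is 943 mb.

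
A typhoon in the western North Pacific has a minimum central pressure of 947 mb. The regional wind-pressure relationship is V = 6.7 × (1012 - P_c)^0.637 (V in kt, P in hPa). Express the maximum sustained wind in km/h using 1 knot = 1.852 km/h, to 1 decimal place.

ΔP = 1012 − 947 = 65 mb.
V ≈ 6.7 × 65^0.637 = 6.7 × 14.283 ≈ 95.698 kt.
95.698 × 1.852 ≈ 177.23 km/h → 177.2 km/h.

177.2 km/h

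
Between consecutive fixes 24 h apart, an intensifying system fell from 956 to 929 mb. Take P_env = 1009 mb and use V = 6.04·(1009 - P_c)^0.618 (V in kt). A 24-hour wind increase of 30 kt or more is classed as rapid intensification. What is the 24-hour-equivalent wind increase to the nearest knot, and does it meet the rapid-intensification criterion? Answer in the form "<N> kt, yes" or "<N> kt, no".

V₁: ΔP = 53, V ≈ 6.04 × 53^0.618 ≈ 70.25 kt.
V₂: ΔP = 80, V ≈ 6.04 × 80^0.618 ≈ 90.60 kt.
ΔV over 24 h = 20.35 kt → 24 h equivalent = 20.35 × 24/24 ≈ 20.35 kt.
20 kt < 30 kt ⇒ not rapid intensification.

20 kt, no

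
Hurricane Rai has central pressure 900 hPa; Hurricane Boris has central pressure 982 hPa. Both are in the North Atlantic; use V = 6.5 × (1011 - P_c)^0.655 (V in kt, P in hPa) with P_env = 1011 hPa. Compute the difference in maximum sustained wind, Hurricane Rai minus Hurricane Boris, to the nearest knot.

83 kt

Hurricane Rai: ΔP = 111; V ≈ 6.5 × 111^0.655 ≈ 142.10 kt.
Hurricane Boris: ΔP = 29; V ≈ 6.5 × 29^0.655 ≈ 58.99 kt.
Difference ≈ 142.10 − 58.99 = 83.11 → 83 kt.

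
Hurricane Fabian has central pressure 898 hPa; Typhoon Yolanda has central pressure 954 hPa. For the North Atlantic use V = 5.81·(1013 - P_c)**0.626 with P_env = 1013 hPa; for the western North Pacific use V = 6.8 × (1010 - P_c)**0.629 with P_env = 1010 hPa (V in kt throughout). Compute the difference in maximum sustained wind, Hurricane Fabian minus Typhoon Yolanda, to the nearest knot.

Hurricane Fabian: ΔP = 115; V ≈ 5.81 × 115^0.626 ≈ 113.29 kt.
Typhoon Yolanda: ΔP = 56; V ≈ 6.8 × 56^0.629 ≈ 85.53 kt.
Difference ≈ 113.29 − 85.53 = 27.76 → 28 kt.

28 kt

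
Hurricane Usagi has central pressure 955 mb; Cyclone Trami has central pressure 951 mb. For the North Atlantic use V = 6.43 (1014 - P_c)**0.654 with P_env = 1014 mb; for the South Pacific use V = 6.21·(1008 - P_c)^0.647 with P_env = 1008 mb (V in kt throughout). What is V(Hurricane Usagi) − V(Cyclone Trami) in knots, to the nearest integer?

8 kt

Hurricane Usagi: ΔP = 59; V ≈ 6.43 × 59^0.654 ≈ 92.54 kt.
Cyclone Trami: ΔP = 57; V ≈ 6.21 × 57^0.647 ≈ 84.95 kt.
Difference ≈ 92.54 − 84.95 = 7.59 → 8 kt.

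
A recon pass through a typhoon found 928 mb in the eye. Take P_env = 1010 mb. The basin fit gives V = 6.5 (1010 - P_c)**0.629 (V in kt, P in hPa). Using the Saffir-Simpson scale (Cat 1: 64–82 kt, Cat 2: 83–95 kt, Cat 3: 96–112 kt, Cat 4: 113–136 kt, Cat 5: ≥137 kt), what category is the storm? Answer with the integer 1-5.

ΔP = 1010 − 928 = 82 mb.
V ≈ 6.5 × 82^0.629 = 6.5 × 15.99 ≈ 104 kt.
104 kt falls in the Category 3 band.

3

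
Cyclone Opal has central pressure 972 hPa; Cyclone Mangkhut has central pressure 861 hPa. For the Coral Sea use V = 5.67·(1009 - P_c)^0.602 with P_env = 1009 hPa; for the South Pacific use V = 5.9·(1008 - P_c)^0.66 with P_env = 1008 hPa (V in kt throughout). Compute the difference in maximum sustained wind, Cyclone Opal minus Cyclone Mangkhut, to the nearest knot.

-109 kt

Cyclone Opal: ΔP = 37; V ≈ 5.67 × 37^0.602 ≈ 49.85 kt.
Cyclone Mangkhut: ΔP = 147; V ≈ 5.9 × 147^0.66 ≈ 158.96 kt.
Difference ≈ 49.85 − 158.96 = -109.11 → -109 kt.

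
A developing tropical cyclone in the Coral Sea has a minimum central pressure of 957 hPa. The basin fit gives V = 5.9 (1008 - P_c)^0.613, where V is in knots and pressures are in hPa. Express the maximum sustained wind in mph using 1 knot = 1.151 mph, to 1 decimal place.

ΔP = 1008 − 957 = 51 hPa.
V ≈ 5.9 × 51^0.613 = 5.9 × 11.136 ≈ 65.704 kt.
65.704 × 1.151 ≈ 75.63 mph → 75.6 mph.

75.6 mph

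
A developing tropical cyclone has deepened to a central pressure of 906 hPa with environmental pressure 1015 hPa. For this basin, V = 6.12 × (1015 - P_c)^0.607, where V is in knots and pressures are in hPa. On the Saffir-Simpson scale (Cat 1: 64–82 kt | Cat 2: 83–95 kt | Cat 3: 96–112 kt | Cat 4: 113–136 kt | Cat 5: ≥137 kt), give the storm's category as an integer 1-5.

3

ΔP = 1015 − 906 = 109 hPa.
V ≈ 6.12 × 109^0.607 = 6.12 × 17.25 ≈ 106 kt.
106 kt falls in the Category 3 band.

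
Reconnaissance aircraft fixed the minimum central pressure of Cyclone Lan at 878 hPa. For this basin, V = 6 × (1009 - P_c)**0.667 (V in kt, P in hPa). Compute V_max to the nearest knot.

155 kt

ΔP = 1009 − 878 = 131 hPa.
131^0.667 ≈ 25.836.
V ≈ 6 × 25.836 ≈ 155.0 kt.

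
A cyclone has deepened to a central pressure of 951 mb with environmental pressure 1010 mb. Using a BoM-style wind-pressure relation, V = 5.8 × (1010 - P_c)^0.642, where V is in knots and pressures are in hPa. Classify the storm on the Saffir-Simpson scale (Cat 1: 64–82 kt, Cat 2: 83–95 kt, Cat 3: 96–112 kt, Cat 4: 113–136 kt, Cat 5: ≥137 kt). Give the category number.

1

ΔP = 1010 − 951 = 59 mb.
V ≈ 5.8 × 59^0.642 = 5.8 × 13.71 ≈ 79 kt.
79 kt falls in the Category 1 band.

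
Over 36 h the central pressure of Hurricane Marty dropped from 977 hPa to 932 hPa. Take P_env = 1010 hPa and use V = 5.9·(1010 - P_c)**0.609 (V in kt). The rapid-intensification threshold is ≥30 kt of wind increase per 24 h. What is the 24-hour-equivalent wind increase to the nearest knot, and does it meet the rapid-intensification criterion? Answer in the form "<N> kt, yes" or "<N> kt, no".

23 kt, no

V₁: ΔP = 33, V ≈ 5.9 × 33^0.609 ≈ 49.62 kt.
V₂: ΔP = 78, V ≈ 5.9 × 78^0.609 ≈ 83.78 kt.
ΔV over 36 h = 34.16 kt → 24 h equivalent = 34.16 × 24/36 ≈ 22.77 kt.
23 kt < 30 kt ⇒ not rapid intensification.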